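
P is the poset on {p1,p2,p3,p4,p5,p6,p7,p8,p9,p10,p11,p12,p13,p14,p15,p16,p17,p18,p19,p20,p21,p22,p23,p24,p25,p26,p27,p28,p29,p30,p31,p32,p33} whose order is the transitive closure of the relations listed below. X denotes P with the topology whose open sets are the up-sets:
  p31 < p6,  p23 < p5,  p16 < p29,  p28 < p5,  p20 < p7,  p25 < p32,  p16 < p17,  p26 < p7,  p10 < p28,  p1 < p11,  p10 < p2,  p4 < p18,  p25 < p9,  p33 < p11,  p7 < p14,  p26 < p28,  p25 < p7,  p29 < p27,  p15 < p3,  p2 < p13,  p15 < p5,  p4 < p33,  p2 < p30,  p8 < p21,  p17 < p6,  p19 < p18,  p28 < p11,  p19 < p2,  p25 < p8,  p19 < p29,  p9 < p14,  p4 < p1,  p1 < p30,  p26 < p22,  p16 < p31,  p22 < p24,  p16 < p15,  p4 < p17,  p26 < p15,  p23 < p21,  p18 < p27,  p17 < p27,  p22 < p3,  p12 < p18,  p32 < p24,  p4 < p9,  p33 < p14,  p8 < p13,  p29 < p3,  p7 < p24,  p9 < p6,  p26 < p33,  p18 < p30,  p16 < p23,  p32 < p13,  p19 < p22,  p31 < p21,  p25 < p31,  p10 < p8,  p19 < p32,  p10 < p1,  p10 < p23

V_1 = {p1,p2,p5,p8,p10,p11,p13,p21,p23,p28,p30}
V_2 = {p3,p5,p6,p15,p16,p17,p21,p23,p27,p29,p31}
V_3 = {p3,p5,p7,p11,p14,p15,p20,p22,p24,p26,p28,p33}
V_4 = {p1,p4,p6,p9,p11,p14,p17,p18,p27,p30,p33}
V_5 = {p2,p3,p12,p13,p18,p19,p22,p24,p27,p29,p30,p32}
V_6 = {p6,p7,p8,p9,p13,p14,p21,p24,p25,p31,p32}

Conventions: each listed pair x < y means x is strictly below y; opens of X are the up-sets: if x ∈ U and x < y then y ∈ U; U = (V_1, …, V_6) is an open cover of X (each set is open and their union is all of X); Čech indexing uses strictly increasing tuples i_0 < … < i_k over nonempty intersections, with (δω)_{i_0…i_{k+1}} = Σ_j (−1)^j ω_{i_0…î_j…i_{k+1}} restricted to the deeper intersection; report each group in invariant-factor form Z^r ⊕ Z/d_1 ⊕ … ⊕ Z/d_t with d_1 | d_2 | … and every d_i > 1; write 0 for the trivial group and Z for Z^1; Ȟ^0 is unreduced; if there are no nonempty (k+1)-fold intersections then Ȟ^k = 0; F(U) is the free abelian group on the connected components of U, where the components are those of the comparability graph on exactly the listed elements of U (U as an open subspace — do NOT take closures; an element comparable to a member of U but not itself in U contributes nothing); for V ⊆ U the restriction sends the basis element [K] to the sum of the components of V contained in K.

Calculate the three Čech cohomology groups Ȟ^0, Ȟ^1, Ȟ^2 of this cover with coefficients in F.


Ȟ^0 = Z, Ȟ^1 = 0 and Ȟ^2 = Z/2

nonempty overlaps:
  V12={p5,p21,p23} V13={p5,p11,p28} V14={p1,p11,p30} V15={p2,p13,p30} V16={p8,p13,p21} V23={p3,p5,p15} V24={p6,p17,p27} V25={p3,p27,p29} V26={p6,p21,p31} V34={p11,p14,p33} V35={p3,p22,p24} V36={p7,p14,p24} V45={p18,p27,p30} V46={p6,p9,p14} V56={p13,p24,p32}
  V123={p5} V126={p21} V134={p11} V145={p30} V156={p13} V235={p3} V245={p27} V246={p6} V346={p14} V356={p24}
components per intersection:
  V1: {p1,p2,p5,p8,p10,p11,p13,p21,p23,p28,p30}
  V2: {p3,p5,p6,p15,p16,p17,p21,p23,p27,p29,p31}
  V3: {p3,p5,p7,p11,p14,p15,p20,p22,p24,p26,p28,p33}
  V4: {p1,p4,p6,p9,p11,p14,p17,p18,p27,p30,p33}
  V5: {p2,p3,p12,p13,p18,p19,p22,p24,p27,p29,p30,p32}
  V6: {p6,p7,p8,p9,p13,p14,p21,p24,p25,p31,p32}
  V12: {p5,p21,p23}
  V13: {p5,p11,p28}
  V14: {p1,p11,p30}
  V15: {p2,p13,p30}
  V16: {p8,p13,p21}
  V23: {p3,p5,p15}
  V24: {p6,p17,p27}
  V25: {p3,p27,p29}
  V26: {p6,p21,p31}
  V34: {p11,p14,p33}
  V35: {p3,p22,p24}
  V36: {p7,p14,p24}
  V45: {p18,p27,p30}
  V46: {p6,p9,p14}
  V56: {p13,p24,p32}
  V123: {p5}
  V126: {p21}
  V134: {p11}
  V145: {p30}
  V156: {p13}
  V235: {p3}
  V245: {p27}
  V246: {p6}
  V346: {p14}
  V356: {p24}
C dims 6,15,10; δ0: rk 5, SNF 1^5; δ1: rk 10, SNF 1^9·2
degree 0: 6−5−0 = 1 → Ȟ^0 ≅ Z
degree 1: 15−10−5 = 0 → Ȟ^1 ≅ 0
degree 2: 10−0−10 = 0 plus torsion [2] → Ȟ^2 ≅ Z/2


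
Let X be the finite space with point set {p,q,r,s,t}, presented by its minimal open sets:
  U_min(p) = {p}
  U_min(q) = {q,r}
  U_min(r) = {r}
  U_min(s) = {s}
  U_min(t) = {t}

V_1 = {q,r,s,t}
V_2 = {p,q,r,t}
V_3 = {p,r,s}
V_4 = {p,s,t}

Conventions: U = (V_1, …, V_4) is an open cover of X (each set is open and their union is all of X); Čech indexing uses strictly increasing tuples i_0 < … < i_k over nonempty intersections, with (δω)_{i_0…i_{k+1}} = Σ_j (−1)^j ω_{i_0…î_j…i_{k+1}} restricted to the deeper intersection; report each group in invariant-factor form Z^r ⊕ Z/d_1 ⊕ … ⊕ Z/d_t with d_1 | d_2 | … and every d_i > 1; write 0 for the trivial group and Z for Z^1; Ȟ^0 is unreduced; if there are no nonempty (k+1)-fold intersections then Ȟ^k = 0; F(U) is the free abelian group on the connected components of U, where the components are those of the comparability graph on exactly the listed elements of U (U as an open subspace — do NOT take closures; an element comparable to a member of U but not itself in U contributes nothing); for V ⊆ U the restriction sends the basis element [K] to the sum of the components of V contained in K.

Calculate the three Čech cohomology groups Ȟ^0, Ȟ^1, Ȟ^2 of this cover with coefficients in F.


Ȟ^0(U;F) ≅ Z^4,  Ȟ^1(U;F) ≅ 0,  Ȟ^2(U;F) ≅ 0

intersection data:
  V12={q,r,t} V13={r,s} V14={s,t} V23={p,r} V24={p,t} V34={p,s}
  V123={r} V124={t} V134={s} V234={p}
components per intersection:
  V1: {q,r} {s} {t}
  V2: {p} {q,r} {t}
  V3: {p} {r} {s}
  V4: {p} {s} {t}
  V12: {q,r} {t}
  V13: {r} {s}
  V14: {s} {t}
  V23: {p} {r}
  V24: {p} {t}
  V34: {p} {s}
  V123: {r}
  V124: {t}
  V134: {s}
  V234: {p}
C dims 12,12,4; δ0: rk 8, SNF 1^8; δ1: rk 4, SNF 1^4
Ȟ^0 = (12 − 8) − 0 = 4, so Ȟ^0 ≅ Z^4
Ȟ^1 = (12 − 4) − 8 = 0, so Ȟ^1 ≅ 0
Ȟ^2 = (4 − 0) − 4 = 0, so Ȟ^2 ≅ 0


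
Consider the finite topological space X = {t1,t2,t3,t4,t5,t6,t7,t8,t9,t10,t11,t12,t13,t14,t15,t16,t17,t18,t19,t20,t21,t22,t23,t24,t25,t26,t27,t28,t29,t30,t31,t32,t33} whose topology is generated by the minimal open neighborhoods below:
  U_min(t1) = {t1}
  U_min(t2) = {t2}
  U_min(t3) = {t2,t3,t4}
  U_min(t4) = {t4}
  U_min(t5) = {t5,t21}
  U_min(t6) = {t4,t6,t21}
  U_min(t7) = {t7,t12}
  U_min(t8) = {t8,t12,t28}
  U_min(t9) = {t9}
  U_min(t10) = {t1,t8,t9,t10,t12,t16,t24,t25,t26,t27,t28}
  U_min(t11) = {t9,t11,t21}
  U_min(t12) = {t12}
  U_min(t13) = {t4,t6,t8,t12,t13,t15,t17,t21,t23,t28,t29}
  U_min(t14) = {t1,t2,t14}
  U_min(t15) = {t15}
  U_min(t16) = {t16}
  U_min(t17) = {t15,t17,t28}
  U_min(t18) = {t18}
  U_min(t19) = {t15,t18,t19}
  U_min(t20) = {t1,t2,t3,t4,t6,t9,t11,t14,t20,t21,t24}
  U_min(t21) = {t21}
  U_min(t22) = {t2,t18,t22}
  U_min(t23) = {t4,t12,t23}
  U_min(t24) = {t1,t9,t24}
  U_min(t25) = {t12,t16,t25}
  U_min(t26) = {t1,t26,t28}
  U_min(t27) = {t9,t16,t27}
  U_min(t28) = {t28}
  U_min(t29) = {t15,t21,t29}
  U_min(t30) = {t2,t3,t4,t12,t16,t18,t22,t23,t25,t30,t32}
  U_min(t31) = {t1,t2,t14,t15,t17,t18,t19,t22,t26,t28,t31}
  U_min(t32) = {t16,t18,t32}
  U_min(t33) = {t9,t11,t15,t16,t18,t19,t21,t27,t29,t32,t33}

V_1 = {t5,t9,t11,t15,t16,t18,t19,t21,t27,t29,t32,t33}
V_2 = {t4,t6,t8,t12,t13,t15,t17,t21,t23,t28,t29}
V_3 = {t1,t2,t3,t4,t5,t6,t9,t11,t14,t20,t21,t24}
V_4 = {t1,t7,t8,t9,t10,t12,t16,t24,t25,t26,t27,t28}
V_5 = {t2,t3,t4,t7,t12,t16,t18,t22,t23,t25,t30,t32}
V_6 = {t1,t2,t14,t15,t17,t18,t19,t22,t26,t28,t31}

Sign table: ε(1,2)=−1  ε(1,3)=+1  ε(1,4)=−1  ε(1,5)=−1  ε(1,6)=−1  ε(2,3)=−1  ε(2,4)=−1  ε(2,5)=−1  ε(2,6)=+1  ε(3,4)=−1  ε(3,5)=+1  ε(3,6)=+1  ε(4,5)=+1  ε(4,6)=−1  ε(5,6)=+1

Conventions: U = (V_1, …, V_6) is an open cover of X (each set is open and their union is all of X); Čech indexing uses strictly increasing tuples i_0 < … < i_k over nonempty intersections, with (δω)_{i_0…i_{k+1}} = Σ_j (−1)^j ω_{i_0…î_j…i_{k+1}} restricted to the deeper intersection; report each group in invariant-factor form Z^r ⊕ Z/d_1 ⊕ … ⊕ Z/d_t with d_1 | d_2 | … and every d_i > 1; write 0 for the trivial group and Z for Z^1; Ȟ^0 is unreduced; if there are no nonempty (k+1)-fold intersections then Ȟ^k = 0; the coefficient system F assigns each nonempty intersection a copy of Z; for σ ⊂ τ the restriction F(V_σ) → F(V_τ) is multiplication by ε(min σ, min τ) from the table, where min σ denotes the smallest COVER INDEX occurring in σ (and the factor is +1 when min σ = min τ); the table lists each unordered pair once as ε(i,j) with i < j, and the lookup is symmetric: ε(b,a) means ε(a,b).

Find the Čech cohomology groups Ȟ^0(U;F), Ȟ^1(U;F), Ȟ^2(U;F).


nerve of the cover:
  V12={t15,t21,t29} V13={t5,t9,t11,t21} V14={t9,t16,t27} V15={t16,t18,t32} V16={t15,t18,t19} V23={t4,t6,t21} V24={t8,t12,t28} V25={t4,t12,t23} V26={t15,t17,t28} V34={t1,t9,t24} V35={t2,t3,t4} V36={t1,t2,t14} V45={t7,t12,t16,t25} V46={t1,t26,t28} V56={t2,t18,t22}
  V123={t21} V126={t15} V134={t9} V145={t16} V156={t18} V235={t4} V245={t12} V246={t28} V346={t1} V356={t2}
C dims 6,15,10; δ0: rk 6, SNF 1^5·2; δ1: rk 9, SNF 1^9
Ȟ^0 = (6 − 6) − 0 = 0, so Ȟ^0 ≅ 0
Ȟ^1 = (15 − 9) − 6 = 0 plus torsion [2], so Ȟ^1 ≅ Z/2
Ȟ^2 = (10 − 0) − 9 = 1, so Ȟ^2 ≅ Z

Ȟ^0 ≅ 0, Ȟ^1 ≅ Z/2, Ȟ^2 ≅ Z


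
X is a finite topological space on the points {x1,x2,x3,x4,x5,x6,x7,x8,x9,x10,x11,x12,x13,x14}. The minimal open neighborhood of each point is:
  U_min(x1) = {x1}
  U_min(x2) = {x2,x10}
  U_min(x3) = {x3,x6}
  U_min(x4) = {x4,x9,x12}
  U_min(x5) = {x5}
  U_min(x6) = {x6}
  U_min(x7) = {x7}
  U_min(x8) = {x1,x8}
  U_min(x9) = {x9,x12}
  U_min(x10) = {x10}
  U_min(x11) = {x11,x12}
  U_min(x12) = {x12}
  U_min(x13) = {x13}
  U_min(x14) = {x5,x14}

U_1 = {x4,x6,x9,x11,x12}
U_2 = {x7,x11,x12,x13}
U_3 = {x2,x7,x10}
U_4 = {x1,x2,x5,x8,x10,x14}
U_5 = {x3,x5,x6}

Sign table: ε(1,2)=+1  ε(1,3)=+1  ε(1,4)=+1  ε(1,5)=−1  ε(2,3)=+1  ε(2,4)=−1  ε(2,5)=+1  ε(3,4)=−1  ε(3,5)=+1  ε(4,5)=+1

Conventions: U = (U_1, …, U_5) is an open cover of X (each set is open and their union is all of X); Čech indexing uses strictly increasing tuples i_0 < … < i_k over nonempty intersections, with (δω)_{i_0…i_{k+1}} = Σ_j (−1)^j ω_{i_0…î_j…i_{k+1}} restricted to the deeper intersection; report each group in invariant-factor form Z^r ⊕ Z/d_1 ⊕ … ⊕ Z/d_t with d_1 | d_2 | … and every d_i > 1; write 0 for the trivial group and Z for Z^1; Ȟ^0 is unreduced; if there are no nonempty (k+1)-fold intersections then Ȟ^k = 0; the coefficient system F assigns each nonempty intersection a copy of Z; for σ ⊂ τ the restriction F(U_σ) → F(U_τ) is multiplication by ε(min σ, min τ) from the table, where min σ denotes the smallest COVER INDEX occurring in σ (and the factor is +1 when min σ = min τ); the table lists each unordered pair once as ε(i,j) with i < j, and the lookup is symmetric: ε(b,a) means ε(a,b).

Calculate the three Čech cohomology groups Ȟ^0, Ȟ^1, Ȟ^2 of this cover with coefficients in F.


Ȟ^0 ≅ Z, Ȟ^1 ≅ Z and Ȟ^2 ≅ 0

nerve of the cover:
  U12={x11,x12} U15={x6} U23={x7} U34={x2,x10} U45={x5}
C dims 5,5; δ0: rk 4, SNF 1^4
Ȟ^0 = (5 − 4) − 0 = 1, so Ȟ^0 ≅ Z
Ȟ^1 = (5 − 0) − 4 = 1, so Ȟ^1 ≅ Z
Ȟ^2 = (0 − 0) − 0 = 0, so Ȟ^2 ≅ 0


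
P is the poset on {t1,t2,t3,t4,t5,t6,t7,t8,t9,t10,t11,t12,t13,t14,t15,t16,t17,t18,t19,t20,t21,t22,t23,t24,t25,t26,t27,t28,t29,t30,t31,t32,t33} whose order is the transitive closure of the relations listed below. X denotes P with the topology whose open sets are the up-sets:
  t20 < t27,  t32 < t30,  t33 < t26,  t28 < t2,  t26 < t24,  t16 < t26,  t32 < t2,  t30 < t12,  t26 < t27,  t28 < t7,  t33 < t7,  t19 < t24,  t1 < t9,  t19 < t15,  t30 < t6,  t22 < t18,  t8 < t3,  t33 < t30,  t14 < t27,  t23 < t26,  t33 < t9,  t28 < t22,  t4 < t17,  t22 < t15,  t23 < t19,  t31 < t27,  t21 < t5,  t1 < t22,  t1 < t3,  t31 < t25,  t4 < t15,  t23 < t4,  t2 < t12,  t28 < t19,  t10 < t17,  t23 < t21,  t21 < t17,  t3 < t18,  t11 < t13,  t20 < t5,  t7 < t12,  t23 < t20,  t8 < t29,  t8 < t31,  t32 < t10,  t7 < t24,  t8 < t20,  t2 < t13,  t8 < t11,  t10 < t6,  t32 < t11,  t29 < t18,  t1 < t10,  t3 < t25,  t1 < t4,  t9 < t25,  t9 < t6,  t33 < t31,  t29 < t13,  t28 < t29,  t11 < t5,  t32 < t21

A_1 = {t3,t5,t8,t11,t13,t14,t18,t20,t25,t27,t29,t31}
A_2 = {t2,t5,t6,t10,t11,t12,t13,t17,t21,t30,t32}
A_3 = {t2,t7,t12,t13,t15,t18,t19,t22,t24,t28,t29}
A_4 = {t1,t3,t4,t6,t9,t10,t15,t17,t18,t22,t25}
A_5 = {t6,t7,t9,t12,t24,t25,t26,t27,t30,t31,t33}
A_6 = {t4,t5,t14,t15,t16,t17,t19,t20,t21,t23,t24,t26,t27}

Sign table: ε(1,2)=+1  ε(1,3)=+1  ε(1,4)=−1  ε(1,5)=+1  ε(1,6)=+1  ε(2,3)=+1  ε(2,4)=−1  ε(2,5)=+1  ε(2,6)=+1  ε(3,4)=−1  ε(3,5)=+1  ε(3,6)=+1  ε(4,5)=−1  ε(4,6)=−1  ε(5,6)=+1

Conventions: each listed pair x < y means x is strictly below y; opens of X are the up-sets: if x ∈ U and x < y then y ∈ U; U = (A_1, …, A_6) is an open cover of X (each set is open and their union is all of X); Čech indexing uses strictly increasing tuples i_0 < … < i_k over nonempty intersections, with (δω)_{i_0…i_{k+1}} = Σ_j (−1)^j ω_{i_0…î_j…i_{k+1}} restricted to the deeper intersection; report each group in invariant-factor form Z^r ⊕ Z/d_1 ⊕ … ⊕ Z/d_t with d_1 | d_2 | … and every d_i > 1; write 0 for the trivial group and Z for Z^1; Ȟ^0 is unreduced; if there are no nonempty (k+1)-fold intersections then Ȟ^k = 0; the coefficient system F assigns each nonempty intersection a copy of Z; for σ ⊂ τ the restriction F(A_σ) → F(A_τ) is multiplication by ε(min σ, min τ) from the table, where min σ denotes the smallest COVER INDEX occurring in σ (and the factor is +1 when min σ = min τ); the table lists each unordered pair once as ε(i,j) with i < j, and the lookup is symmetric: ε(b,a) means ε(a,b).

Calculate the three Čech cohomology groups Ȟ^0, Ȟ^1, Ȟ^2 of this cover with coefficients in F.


Ȟ^0 = Z; Ȟ^1 = 0; Ȟ^2 = Z/2

nerve of the cover:
  A12={t5,t11,t13} A13={t13,t18,t29} A14={t3,t18,t25} A15={t25,t27,t31} A16={t5,t14,t20,t27} A23={t2,t12,t13} A24={t6,t10,t17} A25={t6,t12,t30} A26={t5,t17,t21} A34={t15,t18,t22} A35={t7,t12,t24} A36={t15,t19,t24} A45={t6,t9,t25} A46={t4,t15,t17} A56={t24,t26,t27}
  A123={t13} A126={t5} A134={t18} A145={t25} A156={t27} A235={t12} A245={t6} A246={t17} A346={t15} A356={t24}
C dims 6,15,10; δ0: rk 5, SNF 1^5; δ1: rk 10, SNF 1^9·2
Ȟ^0 = (6 − 5) − 0 = 1, so Ȟ^0 ≅ Z
Ȟ^1 = (15 − 10) − 5 = 0, so Ȟ^1 ≅ 0
Ȟ^2 = (10 − 0) − 10 = 0 plus torsion [2], so Ȟ^2 ≅ Z/2


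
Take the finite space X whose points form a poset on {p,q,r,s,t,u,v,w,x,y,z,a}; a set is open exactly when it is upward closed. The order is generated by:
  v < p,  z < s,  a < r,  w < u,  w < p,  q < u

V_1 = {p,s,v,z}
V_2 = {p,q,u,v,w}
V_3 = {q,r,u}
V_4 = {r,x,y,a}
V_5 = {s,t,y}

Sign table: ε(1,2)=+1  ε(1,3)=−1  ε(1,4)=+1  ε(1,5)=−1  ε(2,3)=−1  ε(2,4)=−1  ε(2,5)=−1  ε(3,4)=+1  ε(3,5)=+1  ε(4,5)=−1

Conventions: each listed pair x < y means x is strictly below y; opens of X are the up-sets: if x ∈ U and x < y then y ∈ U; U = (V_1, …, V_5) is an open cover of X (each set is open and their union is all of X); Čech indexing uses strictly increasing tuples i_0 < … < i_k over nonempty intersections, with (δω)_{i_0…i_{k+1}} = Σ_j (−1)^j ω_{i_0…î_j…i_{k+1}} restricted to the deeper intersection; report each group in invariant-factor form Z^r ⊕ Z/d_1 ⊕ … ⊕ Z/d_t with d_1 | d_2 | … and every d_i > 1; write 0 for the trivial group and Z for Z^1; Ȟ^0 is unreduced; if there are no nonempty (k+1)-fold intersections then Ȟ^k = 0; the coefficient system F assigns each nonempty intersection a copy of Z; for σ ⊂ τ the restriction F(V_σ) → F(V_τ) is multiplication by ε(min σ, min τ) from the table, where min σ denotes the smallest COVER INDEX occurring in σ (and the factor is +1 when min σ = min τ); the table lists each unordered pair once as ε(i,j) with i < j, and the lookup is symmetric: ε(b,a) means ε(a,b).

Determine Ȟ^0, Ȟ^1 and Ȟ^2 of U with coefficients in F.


Ȟ^0 ≅ 0, Ȟ^1 ≅ Z/2 and Ȟ^2 ≅ 0

nerve simplices:
  V12={p,v} V15={s} V23={q,u} V34={r} V45={y}
C dims 5,5; δ0: rk 5, SNF 1^4·2
degree 0: 5−5−0 = 0 → Ȟ^0 ≅ 0
degree 1: 5−0−5 = 0 plus torsion [2] → Ȟ^1 ≅ Z/2
degree 2: 0−0−0 = 0 → Ȟ^2 ≅ 0


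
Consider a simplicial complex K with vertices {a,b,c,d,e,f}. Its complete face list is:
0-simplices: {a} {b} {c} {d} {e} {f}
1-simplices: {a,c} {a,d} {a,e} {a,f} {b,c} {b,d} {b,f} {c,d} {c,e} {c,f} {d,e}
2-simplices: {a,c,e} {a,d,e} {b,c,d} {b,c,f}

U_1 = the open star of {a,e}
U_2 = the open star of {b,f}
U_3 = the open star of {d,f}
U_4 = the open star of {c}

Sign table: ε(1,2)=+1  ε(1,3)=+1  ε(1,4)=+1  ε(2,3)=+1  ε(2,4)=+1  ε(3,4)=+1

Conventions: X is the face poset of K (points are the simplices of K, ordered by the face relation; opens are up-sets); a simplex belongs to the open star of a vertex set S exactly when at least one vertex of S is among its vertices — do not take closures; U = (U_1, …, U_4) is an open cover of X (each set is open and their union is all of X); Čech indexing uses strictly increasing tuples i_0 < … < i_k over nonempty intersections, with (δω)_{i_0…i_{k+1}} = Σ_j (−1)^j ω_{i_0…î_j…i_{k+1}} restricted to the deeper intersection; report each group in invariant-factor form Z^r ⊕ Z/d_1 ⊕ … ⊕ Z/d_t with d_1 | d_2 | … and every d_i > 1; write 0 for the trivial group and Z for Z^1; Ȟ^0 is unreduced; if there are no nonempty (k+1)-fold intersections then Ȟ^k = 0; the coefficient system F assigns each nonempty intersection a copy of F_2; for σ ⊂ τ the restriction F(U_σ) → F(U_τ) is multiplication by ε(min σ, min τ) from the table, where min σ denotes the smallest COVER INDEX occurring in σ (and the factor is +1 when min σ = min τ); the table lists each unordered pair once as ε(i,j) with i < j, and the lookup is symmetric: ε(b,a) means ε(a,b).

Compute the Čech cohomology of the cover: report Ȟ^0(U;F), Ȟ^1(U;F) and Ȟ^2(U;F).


Ȟ^0 ≅ Z/2; Ȟ^1 ≅ Z/2; Ȟ^2 ≅ 0

nerve simplices:
  U1={{a},{e},{a,c},{a,d},{a,e},{a,f},{c,e},{d,e},{a,c,e},{a,d,e}} U2={{b},{f},{a,f},{b,c},{b,d},{b,f},{c,f},{b,c,d},{b,c,f}} U3={{d},{f},{a,d},{a,f},{b,d},{b,f},{c,d},{c,f},{d,e},{a,d,e},{b,c,d},{b,c,f}} U4={{c},{a,c},{b,c},{c,d},{c,e},{c,f},{a,c,e},{b,c,d},{b,c,f}}
  U12={{a,f}} U13={{a,d},{a,f},{d,e},{a,d,e}} U14={{a,c},{c,e},{a,c,e}} U23={{f},{a,f},{b,d},{b,f},{c,f},{b,c,d},{b,c,f}} U24={{b,c},{c,f},{b,c,d},{b,c,f}} U34={{c,d},{c,f},{b,c,d},{b,c,f}}
  U123={{a,f}} U234={{c,f},{b,c,d},{b,c,f}}
C dims 4,6,2; δ0: rk_F2 3; δ1: rk_F2 2
degree 0: 4−3−0 = 1 → Ȟ^0 ≅ Z/2
degree 1: 6−2−3 = 1 → Ȟ^1 ≅ Z/2
degree 2: 2−0−2 = 0 → Ȟ^2 ≅ 0


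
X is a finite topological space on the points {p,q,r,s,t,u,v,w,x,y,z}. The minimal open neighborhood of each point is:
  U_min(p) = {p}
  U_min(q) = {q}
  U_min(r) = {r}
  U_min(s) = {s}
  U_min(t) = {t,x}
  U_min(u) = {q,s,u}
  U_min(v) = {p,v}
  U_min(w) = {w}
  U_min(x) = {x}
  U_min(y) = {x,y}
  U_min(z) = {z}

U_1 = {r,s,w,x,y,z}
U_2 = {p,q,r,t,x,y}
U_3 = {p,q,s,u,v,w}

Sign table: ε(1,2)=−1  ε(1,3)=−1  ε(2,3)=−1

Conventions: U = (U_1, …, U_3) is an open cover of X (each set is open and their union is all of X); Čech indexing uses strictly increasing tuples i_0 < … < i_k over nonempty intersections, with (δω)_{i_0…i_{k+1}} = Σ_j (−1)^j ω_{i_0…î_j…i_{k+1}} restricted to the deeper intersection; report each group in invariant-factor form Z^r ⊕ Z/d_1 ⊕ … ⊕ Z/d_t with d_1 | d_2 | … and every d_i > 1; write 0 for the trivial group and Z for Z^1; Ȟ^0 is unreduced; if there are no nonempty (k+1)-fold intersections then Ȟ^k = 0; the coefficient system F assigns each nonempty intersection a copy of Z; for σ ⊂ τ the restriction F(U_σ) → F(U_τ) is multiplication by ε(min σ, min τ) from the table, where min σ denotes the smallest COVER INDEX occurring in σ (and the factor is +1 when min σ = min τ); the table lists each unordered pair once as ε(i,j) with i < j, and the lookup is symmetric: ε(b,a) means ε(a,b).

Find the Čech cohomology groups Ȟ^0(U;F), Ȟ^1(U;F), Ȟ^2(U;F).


Ȟ^0 = 0; Ȟ^1 = Z/2; Ȟ^2 = 0

intersection data:
  U12={r,x,y} U13={s,w} U23={p,q}
C dims 3,3; δ0: rk 3, SNF 1^2·2
Ȟ^0 = (3 − 3) − 0 = 0, so Ȟ^0 ≅ 0
Ȟ^1 = (3 − 0) − 3 = 0 plus torsion [2], so Ȟ^1 ≅ Z/2
Ȟ^2 = (0 − 0) − 0 = 0, so Ȟ^2 ≅ 0


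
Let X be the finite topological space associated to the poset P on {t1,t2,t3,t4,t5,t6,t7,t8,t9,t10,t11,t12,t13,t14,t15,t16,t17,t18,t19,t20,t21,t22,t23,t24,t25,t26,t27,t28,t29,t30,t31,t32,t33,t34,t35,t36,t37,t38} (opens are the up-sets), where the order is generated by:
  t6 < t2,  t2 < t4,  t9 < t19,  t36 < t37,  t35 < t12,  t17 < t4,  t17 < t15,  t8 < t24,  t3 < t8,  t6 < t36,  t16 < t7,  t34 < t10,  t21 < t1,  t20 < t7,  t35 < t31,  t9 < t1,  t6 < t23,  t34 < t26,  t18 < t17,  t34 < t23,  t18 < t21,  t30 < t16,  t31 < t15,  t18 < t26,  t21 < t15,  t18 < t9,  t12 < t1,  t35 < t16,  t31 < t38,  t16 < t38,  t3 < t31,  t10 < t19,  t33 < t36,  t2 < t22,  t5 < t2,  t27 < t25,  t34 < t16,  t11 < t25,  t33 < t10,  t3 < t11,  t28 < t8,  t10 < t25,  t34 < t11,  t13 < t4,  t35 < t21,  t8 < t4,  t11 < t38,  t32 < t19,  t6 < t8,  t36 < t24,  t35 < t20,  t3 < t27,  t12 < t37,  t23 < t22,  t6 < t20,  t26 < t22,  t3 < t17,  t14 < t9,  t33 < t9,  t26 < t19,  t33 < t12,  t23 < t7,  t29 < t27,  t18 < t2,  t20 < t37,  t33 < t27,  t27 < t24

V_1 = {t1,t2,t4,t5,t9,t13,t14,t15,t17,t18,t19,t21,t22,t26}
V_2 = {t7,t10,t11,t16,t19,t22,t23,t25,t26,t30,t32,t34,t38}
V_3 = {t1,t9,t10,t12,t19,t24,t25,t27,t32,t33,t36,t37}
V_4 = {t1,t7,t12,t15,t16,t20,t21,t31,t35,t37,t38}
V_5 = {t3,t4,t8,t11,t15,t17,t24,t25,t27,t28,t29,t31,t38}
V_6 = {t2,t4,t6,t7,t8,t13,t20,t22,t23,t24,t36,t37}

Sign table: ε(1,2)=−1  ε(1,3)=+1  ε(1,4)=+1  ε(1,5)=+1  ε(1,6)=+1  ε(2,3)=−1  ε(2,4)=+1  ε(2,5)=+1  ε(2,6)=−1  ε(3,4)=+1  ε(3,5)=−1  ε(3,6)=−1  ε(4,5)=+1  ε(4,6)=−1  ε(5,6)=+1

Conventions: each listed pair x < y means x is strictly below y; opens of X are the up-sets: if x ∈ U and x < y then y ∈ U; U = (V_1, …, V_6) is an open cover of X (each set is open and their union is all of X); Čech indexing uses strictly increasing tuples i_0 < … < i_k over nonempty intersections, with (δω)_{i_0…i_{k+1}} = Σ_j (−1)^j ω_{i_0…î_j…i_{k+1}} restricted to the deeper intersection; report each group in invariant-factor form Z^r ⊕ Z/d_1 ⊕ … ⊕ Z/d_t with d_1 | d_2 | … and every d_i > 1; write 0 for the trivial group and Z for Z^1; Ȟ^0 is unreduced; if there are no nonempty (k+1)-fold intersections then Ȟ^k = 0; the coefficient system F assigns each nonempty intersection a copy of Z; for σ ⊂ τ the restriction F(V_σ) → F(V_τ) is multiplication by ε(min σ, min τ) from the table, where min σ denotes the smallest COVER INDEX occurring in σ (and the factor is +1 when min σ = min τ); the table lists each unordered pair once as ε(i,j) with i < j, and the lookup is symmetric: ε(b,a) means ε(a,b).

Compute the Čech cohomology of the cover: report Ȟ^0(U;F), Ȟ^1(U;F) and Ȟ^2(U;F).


Ȟ^0 ≅ 0, Ȟ^1 ≅ Z/2, Ȟ^2 ≅ Z

nonempty intersections:
  V12={t19,t22,t26} V13={t1,t9,t19} V14={t1,t15,t21} V15={t4,t15,t17} V16={t2,t4,t13,t22} V23={t10,t19,t25,t32} V24={t7,t16,t38} V25={t11,t25,t38} V26={t7,t22,t23} V34={t1,t12,t37} V35={t24,t25,t27} V36={t24,t36,t37} V45={t15,t31,t38} V46={t7,t20,t37} V56={t4,t8,t24}
  V123={t19} V126={t22} V134={t1} V145={t15} V156={t4} V235={t25} V245={t38} V246={t7} V346={t37} V356={t24}
C dims 6,15,10; δ0: rk 6, SNF 1^5·2; δ1: rk 9, SNF 1^9
Ȟ^0: (6−6)−0=0 ⇒ 0
Ȟ^1: (15−9)−6=0 plus torsion [2] ⇒ Z/2
Ȟ^2: (10−0)−9=1 ⇒ Z


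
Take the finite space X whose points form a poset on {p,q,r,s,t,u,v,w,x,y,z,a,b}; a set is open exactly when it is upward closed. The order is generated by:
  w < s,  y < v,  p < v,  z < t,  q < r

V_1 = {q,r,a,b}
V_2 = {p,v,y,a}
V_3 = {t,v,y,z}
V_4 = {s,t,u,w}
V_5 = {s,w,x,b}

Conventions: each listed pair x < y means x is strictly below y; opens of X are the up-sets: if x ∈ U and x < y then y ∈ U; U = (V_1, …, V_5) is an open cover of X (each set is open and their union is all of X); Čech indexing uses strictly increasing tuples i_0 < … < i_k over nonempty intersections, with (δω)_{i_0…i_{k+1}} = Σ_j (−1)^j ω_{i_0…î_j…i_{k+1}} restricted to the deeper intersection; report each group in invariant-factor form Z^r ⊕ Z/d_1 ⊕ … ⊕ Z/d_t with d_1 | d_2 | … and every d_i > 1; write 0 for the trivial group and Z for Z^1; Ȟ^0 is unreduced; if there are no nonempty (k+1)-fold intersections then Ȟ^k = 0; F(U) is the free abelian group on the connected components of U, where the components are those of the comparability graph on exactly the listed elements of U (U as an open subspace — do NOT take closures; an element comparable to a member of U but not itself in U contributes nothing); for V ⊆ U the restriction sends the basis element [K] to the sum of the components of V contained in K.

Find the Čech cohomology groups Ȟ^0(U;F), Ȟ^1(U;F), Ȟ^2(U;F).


nerve of the cover:
  V12={a} V15={b} V23={v,y} V34={t} V45={s,w}
components per intersection:
  V1: {q,r} {a} {b}
  V2: {p,v,y} {a}
  V3: {t,z} {v,y}
  V4: {s,w} {t} {u}
  V5: {s,w} {x} {b}
  V12: {a}
  V15: {b}
  V23: {v,y}
  V34: {t}
  V45: {s,w}
C dims 13,5; δ0: rk 5, SNF 1^5
Ȟ^0 = (13 − 5) − 0 = 8, so Ȟ^0 ≅ Z^8
Ȟ^1 = (5 − 0) − 5 = 0, so Ȟ^1 ≅ 0
Ȟ^2 = (0 − 0) − 0 = 0, so Ȟ^2 ≅ 0

Ȟ^0 ≅ Z^8,  Ȟ^1 ≅ 0,  Ȟ^2 ≅ 0


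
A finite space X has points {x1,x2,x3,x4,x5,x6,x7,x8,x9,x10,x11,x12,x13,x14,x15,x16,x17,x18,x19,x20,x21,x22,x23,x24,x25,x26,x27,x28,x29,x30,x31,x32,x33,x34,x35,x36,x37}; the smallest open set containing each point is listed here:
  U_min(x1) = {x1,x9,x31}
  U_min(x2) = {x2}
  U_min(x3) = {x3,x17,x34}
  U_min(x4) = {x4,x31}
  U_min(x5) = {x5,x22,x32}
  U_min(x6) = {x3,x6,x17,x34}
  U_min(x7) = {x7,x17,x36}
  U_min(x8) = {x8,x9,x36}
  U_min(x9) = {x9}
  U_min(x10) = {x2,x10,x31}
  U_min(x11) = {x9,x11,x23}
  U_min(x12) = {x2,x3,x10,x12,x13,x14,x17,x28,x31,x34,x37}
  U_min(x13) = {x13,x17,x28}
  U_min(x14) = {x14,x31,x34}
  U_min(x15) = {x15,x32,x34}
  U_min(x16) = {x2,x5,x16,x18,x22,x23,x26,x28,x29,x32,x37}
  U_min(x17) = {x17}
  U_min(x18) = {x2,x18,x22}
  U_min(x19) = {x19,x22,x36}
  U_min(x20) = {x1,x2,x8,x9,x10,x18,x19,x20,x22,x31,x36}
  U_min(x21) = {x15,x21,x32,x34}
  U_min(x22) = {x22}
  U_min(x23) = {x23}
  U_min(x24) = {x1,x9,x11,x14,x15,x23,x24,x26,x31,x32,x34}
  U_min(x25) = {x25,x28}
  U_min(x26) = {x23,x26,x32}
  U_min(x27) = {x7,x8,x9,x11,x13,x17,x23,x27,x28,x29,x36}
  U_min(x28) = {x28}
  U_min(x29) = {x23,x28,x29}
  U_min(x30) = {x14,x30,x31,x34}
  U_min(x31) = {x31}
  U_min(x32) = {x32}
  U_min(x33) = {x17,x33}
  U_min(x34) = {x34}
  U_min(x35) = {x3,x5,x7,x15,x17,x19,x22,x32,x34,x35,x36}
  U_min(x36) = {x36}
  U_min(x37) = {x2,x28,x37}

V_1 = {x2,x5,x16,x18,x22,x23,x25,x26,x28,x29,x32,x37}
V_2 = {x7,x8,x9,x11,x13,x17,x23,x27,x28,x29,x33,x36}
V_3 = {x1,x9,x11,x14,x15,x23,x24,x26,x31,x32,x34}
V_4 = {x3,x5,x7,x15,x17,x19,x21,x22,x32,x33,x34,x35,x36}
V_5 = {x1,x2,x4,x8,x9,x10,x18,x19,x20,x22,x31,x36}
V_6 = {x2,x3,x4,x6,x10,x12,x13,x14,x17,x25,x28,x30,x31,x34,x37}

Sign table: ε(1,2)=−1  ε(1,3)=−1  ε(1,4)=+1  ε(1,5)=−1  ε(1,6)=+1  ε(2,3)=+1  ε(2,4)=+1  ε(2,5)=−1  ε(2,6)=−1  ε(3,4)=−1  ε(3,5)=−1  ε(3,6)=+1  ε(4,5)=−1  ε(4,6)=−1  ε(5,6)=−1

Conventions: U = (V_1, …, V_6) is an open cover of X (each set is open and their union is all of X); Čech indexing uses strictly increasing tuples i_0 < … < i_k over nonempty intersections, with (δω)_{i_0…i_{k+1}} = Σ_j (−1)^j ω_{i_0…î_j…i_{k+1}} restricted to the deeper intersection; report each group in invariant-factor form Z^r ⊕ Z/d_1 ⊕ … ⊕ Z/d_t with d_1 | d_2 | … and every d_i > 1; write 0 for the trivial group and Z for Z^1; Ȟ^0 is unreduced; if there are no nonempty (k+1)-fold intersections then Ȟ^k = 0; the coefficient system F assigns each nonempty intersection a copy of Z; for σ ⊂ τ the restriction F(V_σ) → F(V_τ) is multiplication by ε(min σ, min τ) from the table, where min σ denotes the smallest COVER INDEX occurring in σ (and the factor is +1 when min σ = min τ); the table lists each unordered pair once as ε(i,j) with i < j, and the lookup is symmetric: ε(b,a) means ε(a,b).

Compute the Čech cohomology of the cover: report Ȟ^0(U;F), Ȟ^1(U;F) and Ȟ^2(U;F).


cover nerve:
  V12={x23,x28,x29} V13={x23,x26,x32} V14={x5,x22,x32} V15={x2,x18,x22} V16={x2,x25,x28,x37} V23={x9,x11,x23} V24={x7,x17,x33,x36} V25={x8,x9,x36} V26={x13,x17,x28} V34={x15,x32,x34} V35={x1,x9,x31} V36={x14,x31,x34} V45={x19,x22,x36} V46={x3,x17,x34} V56={x2,x4,x10,x31}
  V123={x23} V126={x28} V134={x32} V145={x22} V156={x2} V235={x9} V245={x36} V246={x17} V346={x34} V356={x31}
C dims 6,15,10; δ0: rk 6, SNF 1^5·2; δ1: rk 9, SNF 1^9
Ȟ^0: (6−6)−0=0 ⇒ 0
Ȟ^1: (15−9)−6=0 plus torsion [2] ⇒ Z/2
Ȟ^2: (10−0)−9=1 ⇒ Z

Ȟ^0(U;F) ≅ 0,  Ȟ^1(U;F) ≅ Z/2,  Ȟ^2(U;F) ≅ Z


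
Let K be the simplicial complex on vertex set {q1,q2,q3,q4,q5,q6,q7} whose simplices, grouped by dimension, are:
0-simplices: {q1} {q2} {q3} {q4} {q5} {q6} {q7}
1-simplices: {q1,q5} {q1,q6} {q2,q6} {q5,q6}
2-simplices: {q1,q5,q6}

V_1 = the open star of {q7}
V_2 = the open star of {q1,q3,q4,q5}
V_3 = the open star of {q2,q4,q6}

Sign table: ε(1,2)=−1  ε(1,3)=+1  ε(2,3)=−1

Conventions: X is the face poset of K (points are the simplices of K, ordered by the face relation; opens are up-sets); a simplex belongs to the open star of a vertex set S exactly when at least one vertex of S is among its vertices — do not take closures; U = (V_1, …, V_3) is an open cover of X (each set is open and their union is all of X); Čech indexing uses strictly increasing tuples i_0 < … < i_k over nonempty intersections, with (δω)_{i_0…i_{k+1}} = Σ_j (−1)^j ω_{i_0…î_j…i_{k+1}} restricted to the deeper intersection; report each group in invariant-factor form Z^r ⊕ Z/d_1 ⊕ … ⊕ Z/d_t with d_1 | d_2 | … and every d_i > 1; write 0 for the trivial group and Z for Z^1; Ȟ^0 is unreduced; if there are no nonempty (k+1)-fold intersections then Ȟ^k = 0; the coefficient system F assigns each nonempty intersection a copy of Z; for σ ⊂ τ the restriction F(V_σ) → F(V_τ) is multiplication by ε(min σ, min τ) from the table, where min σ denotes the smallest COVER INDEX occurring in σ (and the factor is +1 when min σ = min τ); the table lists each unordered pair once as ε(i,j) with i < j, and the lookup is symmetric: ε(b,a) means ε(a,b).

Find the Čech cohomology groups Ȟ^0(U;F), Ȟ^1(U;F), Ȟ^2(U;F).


Ȟ^0(U;F) ≅ Z^2; Ȟ^1(U;F) ≅ 0; Ȟ^2(U;F) ≅ 0

cover nerve:
  V1={{q7}} V2={{q1},{q3},{q4},{q5},{q1,q5},{q1,q6},{q5,q6},{q1,q5,q6}} V3={{q2},{q4},{q6},{q1,q6},{q2,q6},{q5,q6},{q1,q5,q6}}
  V23={{q4},{q1,q6},{q5,q6},{q1,q5,q6}}
C dims 3,1; δ0: rk 1, SNF 1^1
Ȟ^0: (3−1)−0=2 ⇒ Z^2
Ȟ^1: (1−0)−1=0 ⇒ 0
Ȟ^2: (0−0)−0=0 ⇒ 0


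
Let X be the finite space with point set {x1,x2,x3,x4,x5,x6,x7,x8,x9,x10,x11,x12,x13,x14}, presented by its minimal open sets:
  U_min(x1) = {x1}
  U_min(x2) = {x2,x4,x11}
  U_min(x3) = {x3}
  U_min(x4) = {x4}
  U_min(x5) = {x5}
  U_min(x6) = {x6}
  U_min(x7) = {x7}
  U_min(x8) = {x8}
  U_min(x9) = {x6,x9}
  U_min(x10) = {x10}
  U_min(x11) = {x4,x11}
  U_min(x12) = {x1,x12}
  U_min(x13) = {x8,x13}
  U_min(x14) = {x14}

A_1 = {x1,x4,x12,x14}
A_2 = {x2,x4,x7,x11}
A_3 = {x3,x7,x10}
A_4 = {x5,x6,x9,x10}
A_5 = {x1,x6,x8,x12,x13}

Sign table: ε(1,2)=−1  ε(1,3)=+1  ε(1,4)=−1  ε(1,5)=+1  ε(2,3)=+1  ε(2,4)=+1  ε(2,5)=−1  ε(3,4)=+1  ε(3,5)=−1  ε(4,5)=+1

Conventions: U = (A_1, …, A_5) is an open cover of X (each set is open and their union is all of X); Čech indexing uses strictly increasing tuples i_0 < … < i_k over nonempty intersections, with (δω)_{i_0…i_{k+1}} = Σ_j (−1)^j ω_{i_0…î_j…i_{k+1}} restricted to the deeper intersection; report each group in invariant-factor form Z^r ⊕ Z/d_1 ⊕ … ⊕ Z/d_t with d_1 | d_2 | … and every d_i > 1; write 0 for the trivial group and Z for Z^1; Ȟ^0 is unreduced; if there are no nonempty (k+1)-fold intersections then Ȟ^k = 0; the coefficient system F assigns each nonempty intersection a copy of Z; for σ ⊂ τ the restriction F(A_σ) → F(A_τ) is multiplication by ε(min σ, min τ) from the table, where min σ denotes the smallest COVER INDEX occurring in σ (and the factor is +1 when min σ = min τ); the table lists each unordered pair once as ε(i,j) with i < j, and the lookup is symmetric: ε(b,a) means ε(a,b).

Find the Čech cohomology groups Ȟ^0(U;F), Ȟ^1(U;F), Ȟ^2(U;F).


Ȟ^0 ≅ 0, Ȟ^1 ≅ Z/2, Ȟ^2 ≅ 0

nonempty intersections:
  A12={x4} A15={x1,x12} A23={x7} A34={x10} A45={x6}
C dims 5,5; δ0: rk 5, SNF 1^4·2
Ȟ^0: (5−5)−0=0 ⇒ 0
Ȟ^1: (5−0)−5=0 plus torsion [2] ⇒ Z/2
Ȟ^2: (0−0)−0=0 ⇒ 0


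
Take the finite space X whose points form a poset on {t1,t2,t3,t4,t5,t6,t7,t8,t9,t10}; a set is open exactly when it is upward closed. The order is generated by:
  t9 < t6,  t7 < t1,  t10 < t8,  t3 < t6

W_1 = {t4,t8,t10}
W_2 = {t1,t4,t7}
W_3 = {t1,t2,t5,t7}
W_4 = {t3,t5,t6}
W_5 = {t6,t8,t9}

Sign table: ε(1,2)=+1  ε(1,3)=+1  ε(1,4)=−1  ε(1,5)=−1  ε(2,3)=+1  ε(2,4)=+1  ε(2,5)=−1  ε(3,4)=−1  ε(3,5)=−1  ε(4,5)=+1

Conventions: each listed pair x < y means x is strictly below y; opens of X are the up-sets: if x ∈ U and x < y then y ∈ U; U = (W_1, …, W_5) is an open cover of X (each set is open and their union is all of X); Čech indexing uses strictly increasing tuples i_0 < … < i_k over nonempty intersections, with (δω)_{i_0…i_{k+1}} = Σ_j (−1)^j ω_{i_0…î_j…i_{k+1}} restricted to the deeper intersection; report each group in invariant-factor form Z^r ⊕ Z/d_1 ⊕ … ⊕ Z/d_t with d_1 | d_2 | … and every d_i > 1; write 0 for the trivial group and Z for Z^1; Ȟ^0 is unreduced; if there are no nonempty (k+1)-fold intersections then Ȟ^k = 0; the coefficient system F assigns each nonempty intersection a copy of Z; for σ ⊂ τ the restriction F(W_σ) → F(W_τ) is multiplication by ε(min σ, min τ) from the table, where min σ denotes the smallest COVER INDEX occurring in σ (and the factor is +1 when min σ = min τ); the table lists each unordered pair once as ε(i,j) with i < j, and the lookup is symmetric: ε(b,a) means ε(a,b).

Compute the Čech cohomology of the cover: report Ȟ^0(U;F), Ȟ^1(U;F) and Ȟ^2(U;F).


Ȟ^0 ≅ Z; Ȟ^1 ≅ Z; Ȟ^2 ≅ 0

nonempty intersections:
  W12={t4} W15={t8} W23={t1,t7} W34={t5} W45={t6}
C dims 5,5; δ0: rk 4, SNF 1^4
Ȟ^0: (5−4)−0=1 ⇒ Z
Ȟ^1: (5−0)−4=1 ⇒ Z
Ȟ^2: (0−0)−0=0 ⇒ 0


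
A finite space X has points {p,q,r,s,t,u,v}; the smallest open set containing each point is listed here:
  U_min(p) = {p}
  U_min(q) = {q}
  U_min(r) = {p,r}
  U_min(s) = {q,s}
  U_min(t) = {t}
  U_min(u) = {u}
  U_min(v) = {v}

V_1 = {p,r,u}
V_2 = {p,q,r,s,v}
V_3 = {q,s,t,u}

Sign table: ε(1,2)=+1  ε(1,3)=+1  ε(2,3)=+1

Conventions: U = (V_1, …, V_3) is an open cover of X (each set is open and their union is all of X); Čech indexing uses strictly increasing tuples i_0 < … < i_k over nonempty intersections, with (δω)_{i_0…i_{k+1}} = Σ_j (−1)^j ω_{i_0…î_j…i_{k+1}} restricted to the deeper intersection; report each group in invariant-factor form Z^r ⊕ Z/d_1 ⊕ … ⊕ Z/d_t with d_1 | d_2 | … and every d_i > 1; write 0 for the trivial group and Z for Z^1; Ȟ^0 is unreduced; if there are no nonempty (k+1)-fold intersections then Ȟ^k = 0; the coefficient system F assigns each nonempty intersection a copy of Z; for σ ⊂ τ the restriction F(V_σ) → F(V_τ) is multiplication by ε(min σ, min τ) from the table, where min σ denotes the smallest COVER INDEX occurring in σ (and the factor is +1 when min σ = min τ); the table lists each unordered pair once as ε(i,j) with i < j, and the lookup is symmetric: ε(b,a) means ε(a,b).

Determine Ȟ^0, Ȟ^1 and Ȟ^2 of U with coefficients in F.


Ȟ^0(U;F) ≅ Z,  Ȟ^1(U;F) ≅ Z,  Ȟ^2(U;F) ≅ 0

intersection data:
  V12={p,r} V13={u} V23={q,s}
C dims 3,3; δ0: rk 2, SNF 1^2
Ȟ^0 = (3 − 2) − 0 = 1, so Ȟ^0 ≅ Z
Ȟ^1 = (3 − 0) − 2 = 1, so Ȟ^1 ≅ Z
Ȟ^2 = (0 − 0) − 0 = 0, so Ȟ^2 ≅ 0


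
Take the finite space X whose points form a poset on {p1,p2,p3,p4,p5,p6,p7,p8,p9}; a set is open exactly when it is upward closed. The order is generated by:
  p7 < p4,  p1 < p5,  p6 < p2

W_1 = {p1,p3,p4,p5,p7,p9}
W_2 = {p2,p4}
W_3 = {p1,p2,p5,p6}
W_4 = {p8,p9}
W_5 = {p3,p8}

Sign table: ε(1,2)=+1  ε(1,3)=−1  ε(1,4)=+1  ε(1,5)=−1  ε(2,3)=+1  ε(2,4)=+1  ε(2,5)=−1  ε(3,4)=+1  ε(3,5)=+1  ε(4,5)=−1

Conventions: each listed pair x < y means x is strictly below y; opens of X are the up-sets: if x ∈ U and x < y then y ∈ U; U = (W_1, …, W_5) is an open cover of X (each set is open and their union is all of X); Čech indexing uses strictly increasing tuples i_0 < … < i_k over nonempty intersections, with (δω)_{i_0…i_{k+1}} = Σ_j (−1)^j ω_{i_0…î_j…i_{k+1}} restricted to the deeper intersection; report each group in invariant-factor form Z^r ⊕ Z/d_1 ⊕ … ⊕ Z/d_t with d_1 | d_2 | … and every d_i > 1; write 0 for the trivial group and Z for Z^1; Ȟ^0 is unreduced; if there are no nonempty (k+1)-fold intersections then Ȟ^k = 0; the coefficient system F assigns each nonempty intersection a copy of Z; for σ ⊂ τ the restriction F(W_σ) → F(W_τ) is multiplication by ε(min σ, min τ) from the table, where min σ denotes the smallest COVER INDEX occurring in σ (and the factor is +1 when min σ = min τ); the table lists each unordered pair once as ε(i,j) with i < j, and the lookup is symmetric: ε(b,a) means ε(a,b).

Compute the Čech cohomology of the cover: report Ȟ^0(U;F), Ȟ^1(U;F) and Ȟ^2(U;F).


Ȟ^0 ≅ 0,  Ȟ^1 ≅ Z ⊕ Z/2,  Ȟ^2 ≅ 0

nerve of the cover:
  W12={p4} W13={p1,p5} W14={p9} W15={p3} W23={p2} W45={p8}
C dims 5,6; δ0: rk 5, SNF 1^4·2
Ȟ^0 = (5 − 5) − 0 = 0, so Ȟ^0 ≅ 0
Ȟ^1 = (6 − 0) − 5 = 1 plus torsion [2], so Ȟ^1 ≅ Z ⊕ Z/2
Ȟ^2 = (0 − 0) − 0 = 0, so Ȟ^2 ≅ 0


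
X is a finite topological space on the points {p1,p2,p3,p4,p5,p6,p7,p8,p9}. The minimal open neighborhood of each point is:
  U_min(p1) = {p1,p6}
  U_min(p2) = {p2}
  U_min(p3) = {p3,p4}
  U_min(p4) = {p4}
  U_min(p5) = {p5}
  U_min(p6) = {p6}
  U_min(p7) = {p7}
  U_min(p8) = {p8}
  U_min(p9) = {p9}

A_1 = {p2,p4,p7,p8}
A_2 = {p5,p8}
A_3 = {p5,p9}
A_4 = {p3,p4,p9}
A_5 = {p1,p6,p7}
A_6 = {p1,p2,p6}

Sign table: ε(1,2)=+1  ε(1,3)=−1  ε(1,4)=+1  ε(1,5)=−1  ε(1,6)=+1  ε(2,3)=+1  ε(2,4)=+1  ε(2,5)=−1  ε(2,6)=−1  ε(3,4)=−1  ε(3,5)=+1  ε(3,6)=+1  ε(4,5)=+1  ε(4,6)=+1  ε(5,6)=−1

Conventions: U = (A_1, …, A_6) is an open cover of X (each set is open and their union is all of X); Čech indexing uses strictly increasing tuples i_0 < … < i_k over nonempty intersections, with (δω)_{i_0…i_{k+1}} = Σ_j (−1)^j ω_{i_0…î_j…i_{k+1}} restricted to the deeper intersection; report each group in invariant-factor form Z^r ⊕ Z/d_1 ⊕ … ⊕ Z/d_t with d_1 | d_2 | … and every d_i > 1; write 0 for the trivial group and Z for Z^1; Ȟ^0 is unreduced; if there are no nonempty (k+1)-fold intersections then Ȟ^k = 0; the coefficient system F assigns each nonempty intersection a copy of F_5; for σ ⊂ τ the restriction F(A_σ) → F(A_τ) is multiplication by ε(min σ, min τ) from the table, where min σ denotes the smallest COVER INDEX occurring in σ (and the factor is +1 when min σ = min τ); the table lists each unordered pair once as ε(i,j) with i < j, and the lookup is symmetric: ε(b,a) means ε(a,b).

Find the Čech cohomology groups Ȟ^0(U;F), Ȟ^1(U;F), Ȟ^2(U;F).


cover nerve:
  A12={p8} A14={p4} A15={p7} A16={p2} A23={p5} A34={p9} A56={p1,p6}
C dims 6,7; δ0: rk_F5 6
Ȟ^0: (6−6)−0=0 ⇒ 0
Ȟ^1: (7−0)−6=1 ⇒ Z/5
Ȟ^2: (0−0)−0=0 ⇒ 0

Ȟ^0 ≅ 0, Ȟ^1 ≅ Z/5, Ȟ^2 ≅ 0


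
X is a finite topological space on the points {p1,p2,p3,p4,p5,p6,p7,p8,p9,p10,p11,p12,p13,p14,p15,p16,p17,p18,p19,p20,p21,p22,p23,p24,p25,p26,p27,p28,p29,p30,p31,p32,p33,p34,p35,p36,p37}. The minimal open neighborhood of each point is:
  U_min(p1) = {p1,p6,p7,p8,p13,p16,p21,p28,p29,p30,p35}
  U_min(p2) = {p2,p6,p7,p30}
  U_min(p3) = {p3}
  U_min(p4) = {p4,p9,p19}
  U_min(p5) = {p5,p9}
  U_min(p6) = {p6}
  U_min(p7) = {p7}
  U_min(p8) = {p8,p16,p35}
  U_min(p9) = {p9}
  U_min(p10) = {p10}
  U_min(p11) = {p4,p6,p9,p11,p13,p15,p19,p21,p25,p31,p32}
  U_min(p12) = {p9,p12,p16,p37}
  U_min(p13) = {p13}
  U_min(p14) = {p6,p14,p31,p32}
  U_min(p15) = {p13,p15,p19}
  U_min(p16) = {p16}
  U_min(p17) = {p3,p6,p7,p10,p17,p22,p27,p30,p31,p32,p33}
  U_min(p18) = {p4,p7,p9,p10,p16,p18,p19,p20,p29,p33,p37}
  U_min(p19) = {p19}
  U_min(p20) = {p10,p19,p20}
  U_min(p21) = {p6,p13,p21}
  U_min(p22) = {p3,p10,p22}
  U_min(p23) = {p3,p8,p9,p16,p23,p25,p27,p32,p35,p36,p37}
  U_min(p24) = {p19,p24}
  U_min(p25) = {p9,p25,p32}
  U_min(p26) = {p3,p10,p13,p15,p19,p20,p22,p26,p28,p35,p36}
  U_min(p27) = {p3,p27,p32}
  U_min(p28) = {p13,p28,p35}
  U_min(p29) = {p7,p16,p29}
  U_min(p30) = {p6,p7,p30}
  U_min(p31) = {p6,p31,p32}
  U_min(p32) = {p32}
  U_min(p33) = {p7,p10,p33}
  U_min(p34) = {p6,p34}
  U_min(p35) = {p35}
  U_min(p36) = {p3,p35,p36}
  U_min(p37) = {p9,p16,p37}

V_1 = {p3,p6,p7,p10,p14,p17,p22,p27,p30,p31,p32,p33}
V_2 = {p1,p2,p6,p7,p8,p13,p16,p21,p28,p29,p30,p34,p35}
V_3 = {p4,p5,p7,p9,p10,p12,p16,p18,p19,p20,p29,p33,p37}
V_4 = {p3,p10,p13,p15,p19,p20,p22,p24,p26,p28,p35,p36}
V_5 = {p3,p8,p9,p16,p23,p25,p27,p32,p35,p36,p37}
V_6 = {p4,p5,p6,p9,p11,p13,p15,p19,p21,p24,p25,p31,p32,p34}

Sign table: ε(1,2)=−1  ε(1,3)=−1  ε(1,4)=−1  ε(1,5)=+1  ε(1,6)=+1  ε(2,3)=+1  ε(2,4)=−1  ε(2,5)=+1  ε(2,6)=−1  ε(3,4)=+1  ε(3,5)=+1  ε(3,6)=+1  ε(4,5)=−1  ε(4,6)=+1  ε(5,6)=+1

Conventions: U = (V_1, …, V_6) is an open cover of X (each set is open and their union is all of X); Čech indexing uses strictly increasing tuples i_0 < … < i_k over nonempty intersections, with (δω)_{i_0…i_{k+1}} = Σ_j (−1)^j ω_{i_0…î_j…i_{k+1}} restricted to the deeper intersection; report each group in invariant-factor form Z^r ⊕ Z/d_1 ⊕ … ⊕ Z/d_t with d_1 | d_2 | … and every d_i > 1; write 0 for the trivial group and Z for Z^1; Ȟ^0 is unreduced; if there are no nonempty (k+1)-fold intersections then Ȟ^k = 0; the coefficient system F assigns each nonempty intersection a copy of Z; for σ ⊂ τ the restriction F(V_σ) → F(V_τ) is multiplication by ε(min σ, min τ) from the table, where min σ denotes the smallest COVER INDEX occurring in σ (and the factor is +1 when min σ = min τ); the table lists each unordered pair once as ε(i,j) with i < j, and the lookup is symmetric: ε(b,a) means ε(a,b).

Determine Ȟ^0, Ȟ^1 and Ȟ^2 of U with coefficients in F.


Ȟ^0 ≅ 0; Ȟ^1 ≅ Z/2; Ȟ^2 ≅ Z

cover nerve:
  V12={p6,p7,p30} V13={p7,p10,p33} V14={p3,p10,p22} V15={p3,p27,p32} V16={p6,p31,p32} V23={p7,p16,p29} V24={p13,p28,p35} V25={p8,p16,p35} V26={p6,p13,p21,p34} V34={p10,p19,p20} V35={p9,p16,p37} V36={p4,p5,p9,p19} V45={p3,p35,p36} V46={p13,p15,p19,p24} V56={p9,p25,p32}
  V123={p7} V126={p6} V134={p10} V145={p3} V156={p32} V235={p16} V245={p35} V246={p13} V346={p19} V356={p9}
C dims 6,15,10; δ0: rk 6, SNF 1^5·2; δ1: rk 9, SNF 1^9
Ȟ^0: (6−6)−0=0 ⇒ 0
Ȟ^1: (15−9)−6=0 plus torsion [2] ⇒ Z/2
Ȟ^2: (10−0)−9=1 ⇒ Z
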